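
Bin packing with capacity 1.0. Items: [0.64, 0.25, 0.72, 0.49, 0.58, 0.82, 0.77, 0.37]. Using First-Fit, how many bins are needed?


Place items sequentially using First-Fit:
  Item 0.64 -> new Bin 1
  Item 0.25 -> Bin 1 (now 0.89)
  Item 0.72 -> new Bin 2
  Item 0.49 -> new Bin 3
  Item 0.58 -> new Bin 4
  Item 0.82 -> new Bin 5
  Item 0.77 -> new Bin 6
  Item 0.37 -> Bin 3 (now 0.86)
Total bins used = 6

6


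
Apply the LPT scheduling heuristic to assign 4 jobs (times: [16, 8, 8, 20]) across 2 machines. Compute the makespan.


Sort jobs in decreasing order (LPT): [20, 16, 8, 8]
Assign each job to the least loaded machine:
  Machine 1: jobs [20, 8], load = 28
  Machine 2: jobs [16, 8], load = 24
Makespan = max load = 28

28


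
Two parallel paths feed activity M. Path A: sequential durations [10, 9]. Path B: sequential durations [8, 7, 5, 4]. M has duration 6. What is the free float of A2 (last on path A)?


ES(A2) = sum of predecessors on chain A = 10
EF(A2) = ES + duration = 10 + 9 = 19
Successor of A2 is M. ES(M) = max(sum(A), sum(B)) = max(19, 24) = 24
Free float = ES(successor) - EF(current) = 24 - 19 = 5

5


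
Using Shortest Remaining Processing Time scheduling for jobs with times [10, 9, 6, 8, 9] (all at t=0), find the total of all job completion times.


Since all jobs arrive at t=0, SRPT equals SPT ordering.
SPT order: [6, 8, 9, 9, 10]
Completion times:
  Job 1: p=6, C=6
  Job 2: p=8, C=14
  Job 3: p=9, C=23
  Job 4: p=9, C=32
  Job 5: p=10, C=42
Total completion time = 6 + 14 + 23 + 32 + 42 = 117

117


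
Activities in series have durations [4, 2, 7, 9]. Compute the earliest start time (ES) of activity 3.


Activity 3 starts after activities 1 through 2 complete.
Predecessor durations: [4, 2]
ES = 4 + 2 = 6

6


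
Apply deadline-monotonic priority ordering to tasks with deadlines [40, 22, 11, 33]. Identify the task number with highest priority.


Sort tasks by relative deadline (ascending):
  Task 3: deadline = 11
  Task 2: deadline = 22
  Task 4: deadline = 33
  Task 1: deadline = 40
Priority order (highest first): [3, 2, 4, 1]
Highest priority task = 3

3


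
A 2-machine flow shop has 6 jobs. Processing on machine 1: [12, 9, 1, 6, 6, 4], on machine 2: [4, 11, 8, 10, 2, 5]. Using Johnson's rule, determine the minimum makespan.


Apply Johnson's rule:
  Group 1 (a <= b): [(3, 1, 8), (6, 4, 5), (4, 6, 10), (2, 9, 11)]
  Group 2 (a > b): [(1, 12, 4), (5, 6, 2)]
Optimal job order: [3, 6, 4, 2, 1, 5]
Schedule:
  Job 3: M1 done at 1, M2 done at 9
  Job 6: M1 done at 5, M2 done at 14
  Job 4: M1 done at 11, M2 done at 24
  Job 2: M1 done at 20, M2 done at 35
  Job 1: M1 done at 32, M2 done at 39
  Job 5: M1 done at 38, M2 done at 41
Makespan = 41

41


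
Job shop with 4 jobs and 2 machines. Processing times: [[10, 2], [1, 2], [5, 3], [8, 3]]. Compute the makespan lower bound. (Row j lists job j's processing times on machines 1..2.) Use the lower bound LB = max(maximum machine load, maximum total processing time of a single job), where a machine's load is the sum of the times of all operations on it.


Machine loads:
  Machine 1: 10 + 1 + 5 + 8 = 24
  Machine 2: 2 + 2 + 3 + 3 = 10
Max machine load = 24
Job totals:
  Job 1: 12
  Job 2: 3
  Job 3: 8
  Job 4: 11
Max job total = 12
Lower bound = max(24, 12) = 24

24


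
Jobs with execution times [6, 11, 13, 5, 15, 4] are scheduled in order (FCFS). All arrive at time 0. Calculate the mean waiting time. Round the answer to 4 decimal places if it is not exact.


FCFS order (as given): [6, 11, 13, 5, 15, 4]
Waiting times:
  Job 1: wait = 0
  Job 2: wait = 6
  Job 3: wait = 17
  Job 4: wait = 30
  Job 5: wait = 35
  Job 6: wait = 50
Sum of waiting times = 138
Average waiting time = 138/6 = 23.0

23.0


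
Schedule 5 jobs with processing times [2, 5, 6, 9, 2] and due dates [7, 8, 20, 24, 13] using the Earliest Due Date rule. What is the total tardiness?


Sort by due date (EDD order): [(2, 7), (5, 8), (2, 13), (6, 20), (9, 24)]
Compute completion times and tardiness:
  Job 1: p=2, d=7, C=2, tardiness=max(0,2-7)=0
  Job 2: p=5, d=8, C=7, tardiness=max(0,7-8)=0
  Job 3: p=2, d=13, C=9, tardiness=max(0,9-13)=0
  Job 4: p=6, d=20, C=15, tardiness=max(0,15-20)=0
  Job 5: p=9, d=24, C=24, tardiness=max(0,24-24)=0
Total tardiness = 0

0


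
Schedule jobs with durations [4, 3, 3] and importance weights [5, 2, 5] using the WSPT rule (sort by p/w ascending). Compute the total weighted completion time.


Compute p/w ratios and sort ascending (WSPT): [(3, 5), (4, 5), (3, 2)]
Compute weighted completion times:
  Job (p=3,w=5): C=3, w*C=5*3=15
  Job (p=4,w=5): C=7, w*C=5*7=35
  Job (p=3,w=2): C=10, w*C=2*10=20
Total weighted completion time = 70

70


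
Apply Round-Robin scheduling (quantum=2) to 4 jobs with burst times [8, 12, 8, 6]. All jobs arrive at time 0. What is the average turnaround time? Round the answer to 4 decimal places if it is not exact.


Time quantum = 2
Execution trace:
  J1 runs 2 units, time = 2
  J2 runs 2 units, time = 4
  J3 runs 2 units, time = 6
  J4 runs 2 units, time = 8
  J1 runs 2 units, time = 10
  J2 runs 2 units, time = 12
  J3 runs 2 units, time = 14
  J4 runs 2 units, time = 16
  J1 runs 2 units, time = 18
  J2 runs 2 units, time = 20
  J3 runs 2 units, time = 22
  J4 runs 2 units, time = 24
  J1 runs 2 units, time = 26
  J2 runs 2 units, time = 28
  J3 runs 2 units, time = 30
  J2 runs 2 units, time = 32
  J2 runs 2 units, time = 34
Finish times: [26, 34, 30, 24]
Average turnaround = 114/4 = 28.5

28.5


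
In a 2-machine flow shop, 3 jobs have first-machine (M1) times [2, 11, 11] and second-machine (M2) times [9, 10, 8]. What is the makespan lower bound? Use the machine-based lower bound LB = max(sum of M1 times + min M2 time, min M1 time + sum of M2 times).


LB1 = sum(M1 times) + min(M2 times) = 24 + 8 = 32
LB2 = min(M1 times) + sum(M2 times) = 2 + 27 = 29
Lower bound = max(LB1, LB2) = max(32, 29) = 32

32


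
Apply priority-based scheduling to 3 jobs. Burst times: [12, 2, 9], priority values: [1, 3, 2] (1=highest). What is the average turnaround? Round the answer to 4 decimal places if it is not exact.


Sort by priority (ascending = highest first):
Order: [(1, 12), (2, 9), (3, 2)]
Completion times:
  Priority 1, burst=12, C=12
  Priority 2, burst=9, C=21
  Priority 3, burst=2, C=23
Average turnaround = 56/3 = 18.6667

18.6667


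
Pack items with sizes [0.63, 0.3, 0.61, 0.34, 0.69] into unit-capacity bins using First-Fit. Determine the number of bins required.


Place items sequentially using First-Fit:
  Item 0.63 -> new Bin 1
  Item 0.3 -> Bin 1 (now 0.93)
  Item 0.61 -> new Bin 2
  Item 0.34 -> Bin 2 (now 0.95)
  Item 0.69 -> new Bin 3
Total bins used = 3

3


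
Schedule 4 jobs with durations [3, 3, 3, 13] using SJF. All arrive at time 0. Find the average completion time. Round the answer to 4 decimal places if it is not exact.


SJF order (ascending): [3, 3, 3, 13]
Completion times:
  Job 1: burst=3, C=3
  Job 2: burst=3, C=6
  Job 3: burst=3, C=9
  Job 4: burst=13, C=22
Average completion = 40/4 = 10.0

10.0


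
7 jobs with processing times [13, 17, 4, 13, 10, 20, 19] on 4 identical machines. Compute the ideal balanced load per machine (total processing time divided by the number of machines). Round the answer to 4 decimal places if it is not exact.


Total processing time = 13 + 17 + 4 + 13 + 10 + 20 + 19 = 96
Number of machines = 4
Ideal balanced load = 96 / 4 = 24.0

24.0


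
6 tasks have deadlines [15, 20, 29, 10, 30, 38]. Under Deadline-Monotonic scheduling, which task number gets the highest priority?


Sort tasks by relative deadline (ascending):
  Task 4: deadline = 10
  Task 1: deadline = 15
  Task 2: deadline = 20
  Task 3: deadline = 29
  Task 5: deadline = 30
  Task 6: deadline = 38
Priority order (highest first): [4, 1, 2, 3, 5, 6]
Highest priority task = 4

4


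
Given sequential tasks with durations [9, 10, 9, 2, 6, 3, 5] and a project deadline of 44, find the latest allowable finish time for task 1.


LF(activity 1) = deadline - sum of successor durations
Successors: activities 2 through 7 with durations [10, 9, 2, 6, 3, 5]
Sum of successor durations = 35
LF = 44 - 35 = 9

9


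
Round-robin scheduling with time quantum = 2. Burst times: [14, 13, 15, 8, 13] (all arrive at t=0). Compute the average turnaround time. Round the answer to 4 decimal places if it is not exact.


Time quantum = 2
Execution trace:
  J1 runs 2 units, time = 2
  J2 runs 2 units, time = 4
  J3 runs 2 units, time = 6
  J4 runs 2 units, time = 8
  J5 runs 2 units, time = 10
  J1 runs 2 units, time = 12
  J2 runs 2 units, time = 14
  J3 runs 2 units, time = 16
  J4 runs 2 units, time = 18
  J5 runs 2 units, time = 20
  J1 runs 2 units, time = 22
  J2 runs 2 units, time = 24
  J3 runs 2 units, time = 26
  J4 runs 2 units, time = 28
  J5 runs 2 units, time = 30
  J1 runs 2 units, time = 32
  J2 runs 2 units, time = 34
  J3 runs 2 units, time = 36
  J4 runs 2 units, time = 38
  J5 runs 2 units, time = 40
  J1 runs 2 units, time = 42
  J2 runs 2 units, time = 44
  J3 runs 2 units, time = 46
  J5 runs 2 units, time = 48
  J1 runs 2 units, time = 50
  J2 runs 2 units, time = 52
  J3 runs 2 units, time = 54
  J5 runs 2 units, time = 56
  J1 runs 2 units, time = 58
  J2 runs 1 units, time = 59
  J3 runs 2 units, time = 61
  J5 runs 1 units, time = 62
  J3 runs 1 units, time = 63
Finish times: [58, 59, 63, 38, 62]
Average turnaround = 280/5 = 56.0

56.0


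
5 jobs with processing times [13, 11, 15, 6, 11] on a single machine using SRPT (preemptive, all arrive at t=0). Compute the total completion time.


Since all jobs arrive at t=0, SRPT equals SPT ordering.
SPT order: [6, 11, 11, 13, 15]
Completion times:
  Job 1: p=6, C=6
  Job 2: p=11, C=17
  Job 3: p=11, C=28
  Job 4: p=13, C=41
  Job 5: p=15, C=56
Total completion time = 6 + 17 + 28 + 41 + 56 = 148

148


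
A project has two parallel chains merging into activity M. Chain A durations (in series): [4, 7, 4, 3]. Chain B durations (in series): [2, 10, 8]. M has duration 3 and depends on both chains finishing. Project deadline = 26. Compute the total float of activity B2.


Forward pass: ES(B2) = sum of predecessors on chain B = 2
EF = ES + duration = 2 + 10 = 12
Backward pass: LF(M) = deadline = 26; LS(M) = 26 - 3 = 23
LF(B2) = LS(M) - sum(successors on chain B) = 23 - 8 = 15
LS = LF - duration = 15 - 10 = 5
Total float = LS - ES = 5 - 2 = 3

3


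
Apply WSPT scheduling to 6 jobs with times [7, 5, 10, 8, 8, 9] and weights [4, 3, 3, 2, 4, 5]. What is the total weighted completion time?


Compute p/w ratios and sort ascending (WSPT): [(5, 3), (7, 4), (9, 5), (8, 4), (10, 3), (8, 2)]
Compute weighted completion times:
  Job (p=5,w=3): C=5, w*C=3*5=15
  Job (p=7,w=4): C=12, w*C=4*12=48
  Job (p=9,w=5): C=21, w*C=5*21=105
  Job (p=8,w=4): C=29, w*C=4*29=116
  Job (p=10,w=3): C=39, w*C=3*39=117
  Job (p=8,w=2): C=47, w*C=2*47=94
Total weighted completion time = 495

495


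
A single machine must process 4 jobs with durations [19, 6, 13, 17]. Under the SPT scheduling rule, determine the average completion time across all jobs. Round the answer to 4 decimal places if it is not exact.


Sort jobs by processing time (SPT order): [6, 13, 17, 19]
Compute completion times sequentially:
  Job 1: processing = 6, completes at 6
  Job 2: processing = 13, completes at 19
  Job 3: processing = 17, completes at 36
  Job 4: processing = 19, completes at 55
Sum of completion times = 116
Average completion time = 116/4 = 29.0

29.0


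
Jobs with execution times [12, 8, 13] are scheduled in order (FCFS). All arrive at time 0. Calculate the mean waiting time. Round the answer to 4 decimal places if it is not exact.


FCFS order (as given): [12, 8, 13]
Waiting times:
  Job 1: wait = 0
  Job 2: wait = 12
  Job 3: wait = 20
Sum of waiting times = 32
Average waiting time = 32/3 = 10.6667

10.6667


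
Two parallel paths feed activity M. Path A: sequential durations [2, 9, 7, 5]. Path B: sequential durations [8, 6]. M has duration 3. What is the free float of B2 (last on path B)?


ES(B2) = sum of predecessors on chain B = 8
EF(B2) = ES + duration = 8 + 6 = 14
Successor of B2 is M. ES(M) = max(sum(A), sum(B)) = max(23, 14) = 23
Free float = ES(successor) - EF(current) = 23 - 14 = 9

9


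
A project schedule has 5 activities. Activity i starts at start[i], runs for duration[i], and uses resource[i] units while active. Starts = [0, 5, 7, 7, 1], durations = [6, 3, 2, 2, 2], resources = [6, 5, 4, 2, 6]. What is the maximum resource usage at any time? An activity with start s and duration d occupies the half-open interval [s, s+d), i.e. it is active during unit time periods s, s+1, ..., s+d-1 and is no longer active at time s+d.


Each activity i is active on [start_i, start_i + duration_i).
Compute total resource usage per time slot:
  t=0: active resources = [6], total = 6
  t=1: active resources = [6, 6], total = 12
  t=2: active resources = [6, 6], total = 12
  t=3: active resources = [6], total = 6
  t=4: active resources = [6], total = 6
  t=5: active resources = [6, 5], total = 11
  t=6: active resources = [5], total = 5
  t=7: active resources = [5, 4, 2], total = 11
  t=8: active resources = [4, 2], total = 6
Peak resource demand = 12

12


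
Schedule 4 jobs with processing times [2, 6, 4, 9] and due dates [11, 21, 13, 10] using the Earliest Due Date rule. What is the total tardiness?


Sort by due date (EDD order): [(9, 10), (2, 11), (4, 13), (6, 21)]
Compute completion times and tardiness:
  Job 1: p=9, d=10, C=9, tardiness=max(0,9-10)=0
  Job 2: p=2, d=11, C=11, tardiness=max(0,11-11)=0
  Job 3: p=4, d=13, C=15, tardiness=max(0,15-13)=2
  Job 4: p=6, d=21, C=21, tardiness=max(0,21-21)=0
Total tardiness = 2

2


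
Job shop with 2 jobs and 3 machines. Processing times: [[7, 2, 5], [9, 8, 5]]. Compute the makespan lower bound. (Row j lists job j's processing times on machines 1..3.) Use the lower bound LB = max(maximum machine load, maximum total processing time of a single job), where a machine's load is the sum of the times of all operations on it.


Machine loads:
  Machine 1: 7 + 9 = 16
  Machine 2: 2 + 8 = 10
  Machine 3: 5 + 5 = 10
Max machine load = 16
Job totals:
  Job 1: 14
  Job 2: 22
Max job total = 22
Lower bound = max(16, 22) = 22

22


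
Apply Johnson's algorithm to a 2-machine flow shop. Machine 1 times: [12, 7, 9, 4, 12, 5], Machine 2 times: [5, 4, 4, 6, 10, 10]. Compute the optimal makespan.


Apply Johnson's rule:
  Group 1 (a <= b): [(4, 4, 6), (6, 5, 10)]
  Group 2 (a > b): [(5, 12, 10), (1, 12, 5), (2, 7, 4), (3, 9, 4)]
Optimal job order: [4, 6, 5, 1, 2, 3]
Schedule:
  Job 4: M1 done at 4, M2 done at 10
  Job 6: M1 done at 9, M2 done at 20
  Job 5: M1 done at 21, M2 done at 31
  Job 1: M1 done at 33, M2 done at 38
  Job 2: M1 done at 40, M2 done at 44
  Job 3: M1 done at 49, M2 done at 53
Makespan = 53

53


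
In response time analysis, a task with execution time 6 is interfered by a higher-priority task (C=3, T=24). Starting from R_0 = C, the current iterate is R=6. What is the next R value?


R_next = C + ceil(R_prev / T_hp) * C_hp
ceil(6 / 24) = ceil(0.25) = 1
Interference = 1 * 3 = 3
R_next = 6 + 3 = 9

9


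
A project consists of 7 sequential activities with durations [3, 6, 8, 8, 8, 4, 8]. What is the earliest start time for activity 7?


Activity 7 starts after activities 1 through 6 complete.
Predecessor durations: [3, 6, 8, 8, 8, 4]
ES = 3 + 6 + 8 + 8 + 8 + 4 = 37

37


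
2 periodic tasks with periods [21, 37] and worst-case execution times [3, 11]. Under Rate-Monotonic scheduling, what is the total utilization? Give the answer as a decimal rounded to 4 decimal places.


Compute individual utilizations (exact fractions):
  Task 1: C/T = 3/21 = 1/7 (approx. 0.1429)
  Task 2: C/T = 11/37 (approx. 0.2973)
Total utilization U = 1/7 + 11/37 = 114/259
Rounded to 4 decimal places: U = 0.4402
RM (Liu & Layland) bound for 2 tasks = 0.828427; compare with U = 114/259 (approx. 0.440154)
U <= bound, so schedulable by RM sufficient condition.

0.4402


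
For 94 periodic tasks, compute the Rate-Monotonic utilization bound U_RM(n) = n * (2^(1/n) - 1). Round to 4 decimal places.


Compute 2^(1/94) = 1.0074011604
Subtract 1: 1.0074011604 - 1 = 0.0074011604
Multiply by n: 94 * 0.0074011604 = 0.6957090776
Round to 4 dp: 0.6957

0.6957


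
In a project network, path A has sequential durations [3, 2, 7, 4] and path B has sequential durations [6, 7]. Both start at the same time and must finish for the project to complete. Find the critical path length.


Path A total = 3 + 2 + 7 + 4 = 16
Path B total = 6 + 7 = 13
Critical path = longest path = max(16, 13) = 16

16


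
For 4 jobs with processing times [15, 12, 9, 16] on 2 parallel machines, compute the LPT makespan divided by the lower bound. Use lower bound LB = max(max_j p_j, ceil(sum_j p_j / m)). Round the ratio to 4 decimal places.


LPT order: [16, 15, 12, 9]
Machine loads after assignment: [25, 27]
LPT makespan = 27
Lower bound = max(max_job, ceil(total/2)) = max(16, 26) = 26
Ratio = 27 / 26 = 1.0385

1.0385


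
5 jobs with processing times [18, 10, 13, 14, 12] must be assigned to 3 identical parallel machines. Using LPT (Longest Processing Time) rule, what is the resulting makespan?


Sort jobs in decreasing order (LPT): [18, 14, 13, 12, 10]
Assign each job to the least loaded machine:
  Machine 1: jobs [18], load = 18
  Machine 2: jobs [14, 10], load = 24
  Machine 3: jobs [13, 12], load = 25
Makespan = max load = 25

25


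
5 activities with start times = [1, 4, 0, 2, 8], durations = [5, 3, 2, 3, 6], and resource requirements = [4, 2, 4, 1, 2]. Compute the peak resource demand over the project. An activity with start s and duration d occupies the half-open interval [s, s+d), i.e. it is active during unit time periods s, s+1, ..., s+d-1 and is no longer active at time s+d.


Each activity i is active on [start_i, start_i + duration_i).
Compute total resource usage per time slot:
  t=0: active resources = [4], total = 4
  t=1: active resources = [4, 4], total = 8
  t=2: active resources = [4, 1], total = 5
  t=3: active resources = [4, 1], total = 5
  t=4: active resources = [4, 2, 1], total = 7
  t=5: active resources = [4, 2], total = 6
  t=6: active resources = [2], total = 2
  t=7: active resources = [], total = 0
  t=8: active resources = [2], total = 2
  t=9: active resources = [2], total = 2
  t=10: active resources = [2], total = 2
  t=11: active resources = [2], total = 2
  t=12: active resources = [2], total = 2
  t=13: active resources = [2], total = 2
Peak resource demand = 8

8


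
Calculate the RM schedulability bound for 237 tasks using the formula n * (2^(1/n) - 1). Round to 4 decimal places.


Compute 2^(1/237) = 1.0029289527
Subtract 1: 1.0029289527 - 1 = 0.0029289527
Multiply by n: 237 * 0.0029289527 = 0.6941617899
Round to 4 dp: 0.6942

0.6942


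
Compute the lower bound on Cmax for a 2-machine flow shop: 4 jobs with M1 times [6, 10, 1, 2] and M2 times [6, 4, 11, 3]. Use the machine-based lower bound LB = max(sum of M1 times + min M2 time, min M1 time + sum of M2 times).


LB1 = sum(M1 times) + min(M2 times) = 19 + 3 = 22
LB2 = min(M1 times) + sum(M2 times) = 1 + 24 = 25
Lower bound = max(LB1, LB2) = max(22, 25) = 25

25


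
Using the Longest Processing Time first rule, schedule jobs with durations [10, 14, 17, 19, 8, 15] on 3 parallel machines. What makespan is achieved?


Sort jobs in decreasing order (LPT): [19, 17, 15, 14, 10, 8]
Assign each job to the least loaded machine:
  Machine 1: jobs [19, 8], load = 27
  Machine 2: jobs [17, 10], load = 27
  Machine 3: jobs [15, 14], load = 29
Makespan = max load = 29

29


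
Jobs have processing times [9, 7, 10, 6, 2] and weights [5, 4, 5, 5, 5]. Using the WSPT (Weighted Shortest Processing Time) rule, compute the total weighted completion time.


Compute p/w ratios and sort ascending (WSPT): [(2, 5), (6, 5), (7, 4), (9, 5), (10, 5)]
Compute weighted completion times:
  Job (p=2,w=5): C=2, w*C=5*2=10
  Job (p=6,w=5): C=8, w*C=5*8=40
  Job (p=7,w=4): C=15, w*C=4*15=60
  Job (p=9,w=5): C=24, w*C=5*24=120
  Job (p=10,w=5): C=34, w*C=5*34=170
Total weighted completion time = 400

400


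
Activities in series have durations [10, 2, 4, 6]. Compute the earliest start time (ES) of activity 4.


Activity 4 starts after activities 1 through 3 complete.
Predecessor durations: [10, 2, 4]
ES = 10 + 2 + 4 = 16

16


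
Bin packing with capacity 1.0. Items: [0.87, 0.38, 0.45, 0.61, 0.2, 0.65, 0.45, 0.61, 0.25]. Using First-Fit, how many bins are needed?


Place items sequentially using First-Fit:
  Item 0.87 -> new Bin 1
  Item 0.38 -> new Bin 2
  Item 0.45 -> Bin 2 (now 0.83)
  Item 0.61 -> new Bin 3
  Item 0.2 -> Bin 3 (now 0.81)
  Item 0.65 -> new Bin 4
  Item 0.45 -> new Bin 5
  Item 0.61 -> new Bin 6
  Item 0.25 -> Bin 4 (now 0.9)
Total bins used = 6

6


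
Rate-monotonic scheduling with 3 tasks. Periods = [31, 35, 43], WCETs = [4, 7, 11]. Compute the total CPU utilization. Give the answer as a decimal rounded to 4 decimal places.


Compute individual utilizations (exact fractions):
  Task 1: C/T = 4/31 (approx. 0.129)
  Task 2: C/T = 7/35 = 1/5 (approx. 0.2)
  Task 3: C/T = 11/43 (approx. 0.2558)
Total utilization U = 4/31 + 1/5 + 11/43 = 3898/6665
Rounded to 4 decimal places: U = 0.5848
RM (Liu & Layland) bound for 3 tasks = 0.779763; compare with U = 3898/6665 (approx. 0.584846)
U <= bound, so schedulable by RM sufficient condition.

0.5848


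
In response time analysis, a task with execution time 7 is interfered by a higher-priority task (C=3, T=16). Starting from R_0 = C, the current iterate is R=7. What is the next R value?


R_next = C + ceil(R_prev / T_hp) * C_hp
ceil(7 / 16) = ceil(0.4375) = 1
Interference = 1 * 3 = 3
R_next = 7 + 3 = 10

10


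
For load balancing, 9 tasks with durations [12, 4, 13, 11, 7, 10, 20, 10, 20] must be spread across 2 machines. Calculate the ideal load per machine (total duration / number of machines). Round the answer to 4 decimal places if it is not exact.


Total processing time = 12 + 4 + 13 + 11 + 7 + 10 + 20 + 10 + 20 = 107
Number of machines = 2
Ideal balanced load = 107 / 2 = 53.5

53.5


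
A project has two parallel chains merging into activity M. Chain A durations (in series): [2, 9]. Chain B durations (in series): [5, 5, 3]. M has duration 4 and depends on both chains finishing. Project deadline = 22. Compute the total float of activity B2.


Forward pass: ES(B2) = sum of predecessors on chain B = 5
EF = ES + duration = 5 + 5 = 10
Backward pass: LF(M) = deadline = 22; LS(M) = 22 - 4 = 18
LF(B2) = LS(M) - sum(successors on chain B) = 18 - 3 = 15
LS = LF - duration = 15 - 5 = 10
Total float = LS - ES = 10 - 5 = 5

5


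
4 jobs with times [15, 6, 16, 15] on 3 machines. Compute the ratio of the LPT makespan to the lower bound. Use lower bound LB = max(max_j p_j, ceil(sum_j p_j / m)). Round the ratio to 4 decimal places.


LPT order: [16, 15, 15, 6]
Machine loads after assignment: [16, 21, 15]
LPT makespan = 21
Lower bound = max(max_job, ceil(total/3)) = max(16, 18) = 18
Ratio = 21 / 18 = 1.1667

1.1667


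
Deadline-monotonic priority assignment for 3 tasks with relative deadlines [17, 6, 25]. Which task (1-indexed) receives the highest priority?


Sort tasks by relative deadline (ascending):
  Task 2: deadline = 6
  Task 1: deadline = 17
  Task 3: deadline = 25
Priority order (highest first): [2, 1, 3]
Highest priority task = 2

2


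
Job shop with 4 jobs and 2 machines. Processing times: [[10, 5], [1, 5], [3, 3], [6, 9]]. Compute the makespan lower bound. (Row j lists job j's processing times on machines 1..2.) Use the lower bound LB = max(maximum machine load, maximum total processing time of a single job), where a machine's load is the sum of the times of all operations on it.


Machine loads:
  Machine 1: 10 + 1 + 3 + 6 = 20
  Machine 2: 5 + 5 + 3 + 9 = 22
Max machine load = 22
Job totals:
  Job 1: 15
  Job 2: 6
  Job 3: 6
  Job 4: 15
Max job total = 15
Lower bound = max(22, 15) = 22

22


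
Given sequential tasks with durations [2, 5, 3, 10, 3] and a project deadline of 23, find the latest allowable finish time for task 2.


LF(activity 2) = deadline - sum of successor durations
Successors: activities 3 through 5 with durations [3, 10, 3]
Sum of successor durations = 16
LF = 23 - 16 = 7

7


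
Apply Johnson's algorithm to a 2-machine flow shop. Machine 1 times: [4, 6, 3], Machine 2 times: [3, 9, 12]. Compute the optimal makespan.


Apply Johnson's rule:
  Group 1 (a <= b): [(3, 3, 12), (2, 6, 9)]
  Group 2 (a > b): [(1, 4, 3)]
Optimal job order: [3, 2, 1]
Schedule:
  Job 3: M1 done at 3, M2 done at 15
  Job 2: M1 done at 9, M2 done at 24
  Job 1: M1 done at 13, M2 done at 27
Makespan = 27

27


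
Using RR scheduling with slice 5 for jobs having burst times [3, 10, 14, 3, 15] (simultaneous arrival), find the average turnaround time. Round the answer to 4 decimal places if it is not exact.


Time quantum = 5
Execution trace:
  J1 runs 3 units, time = 3
  J2 runs 5 units, time = 8
  J3 runs 5 units, time = 13
  J4 runs 3 units, time = 16
  J5 runs 5 units, time = 21
  J2 runs 5 units, time = 26
  J3 runs 5 units, time = 31
  J5 runs 5 units, time = 36
  J3 runs 4 units, time = 40
  J5 runs 5 units, time = 45
Finish times: [3, 26, 40, 16, 45]
Average turnaround = 130/5 = 26.0

26.0


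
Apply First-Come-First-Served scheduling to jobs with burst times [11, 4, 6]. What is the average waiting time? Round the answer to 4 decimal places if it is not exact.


FCFS order (as given): [11, 4, 6]
Waiting times:
  Job 1: wait = 0
  Job 2: wait = 11
  Job 3: wait = 15
Sum of waiting times = 26
Average waiting time = 26/3 = 8.6667

8.6667


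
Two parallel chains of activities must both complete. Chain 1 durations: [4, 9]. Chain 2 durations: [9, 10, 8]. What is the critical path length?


Path A total = 4 + 9 = 13
Path B total = 9 + 10 + 8 = 27
Critical path = longest path = max(13, 27) = 27

27


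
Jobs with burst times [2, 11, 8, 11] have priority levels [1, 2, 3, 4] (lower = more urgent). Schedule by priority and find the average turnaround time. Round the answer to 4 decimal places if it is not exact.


Sort by priority (ascending = highest first):
Order: [(1, 2), (2, 11), (3, 8), (4, 11)]
Completion times:
  Priority 1, burst=2, C=2
  Priority 2, burst=11, C=13
  Priority 3, burst=8, C=21
  Priority 4, burst=11, C=32
Average turnaround = 68/4 = 17.0

17.0


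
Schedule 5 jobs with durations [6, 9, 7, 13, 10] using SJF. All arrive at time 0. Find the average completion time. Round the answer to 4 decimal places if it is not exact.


SJF order (ascending): [6, 7, 9, 10, 13]
Completion times:
  Job 1: burst=6, C=6
  Job 2: burst=7, C=13
  Job 3: burst=9, C=22
  Job 4: burst=10, C=32
  Job 5: burst=13, C=45
Average completion = 118/5 = 23.6

23.6


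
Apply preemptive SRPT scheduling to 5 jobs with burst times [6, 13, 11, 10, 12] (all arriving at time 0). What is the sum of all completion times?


Since all jobs arrive at t=0, SRPT equals SPT ordering.
SPT order: [6, 10, 11, 12, 13]
Completion times:
  Job 1: p=6, C=6
  Job 2: p=10, C=16
  Job 3: p=11, C=27
  Job 4: p=12, C=39
  Job 5: p=13, C=52
Total completion time = 6 + 16 + 27 + 39 + 52 = 140

140


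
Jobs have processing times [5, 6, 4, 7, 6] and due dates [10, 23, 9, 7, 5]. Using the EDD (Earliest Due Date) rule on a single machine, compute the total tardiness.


Sort by due date (EDD order): [(6, 5), (7, 7), (4, 9), (5, 10), (6, 23)]
Compute completion times and tardiness:
  Job 1: p=6, d=5, C=6, tardiness=max(0,6-5)=1
  Job 2: p=7, d=7, C=13, tardiness=max(0,13-7)=6
  Job 3: p=4, d=9, C=17, tardiness=max(0,17-9)=8
  Job 4: p=5, d=10, C=22, tardiness=max(0,22-10)=12
  Job 5: p=6, d=23, C=28, tardiness=max(0,28-23)=5
Total tardiness = 32

32


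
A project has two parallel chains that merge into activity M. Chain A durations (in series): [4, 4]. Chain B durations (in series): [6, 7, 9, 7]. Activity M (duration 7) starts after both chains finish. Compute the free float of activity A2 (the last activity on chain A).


ES(A2) = sum of predecessors on chain A = 4
EF(A2) = ES + duration = 4 + 4 = 8
Successor of A2 is M. ES(M) = max(sum(A), sum(B)) = max(8, 29) = 29
Free float = ES(successor) - EF(current) = 29 - 8 = 21

21


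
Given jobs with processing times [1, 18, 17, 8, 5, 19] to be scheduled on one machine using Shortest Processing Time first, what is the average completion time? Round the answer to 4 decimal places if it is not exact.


Sort jobs by processing time (SPT order): [1, 5, 8, 17, 18, 19]
Compute completion times sequentially:
  Job 1: processing = 1, completes at 1
  Job 2: processing = 5, completes at 6
  Job 3: processing = 8, completes at 14
  Job 4: processing = 17, completes at 31
  Job 5: processing = 18, completes at 49
  Job 6: processing = 19, completes at 68
Sum of completion times = 169
Average completion time = 169/6 = 28.1667

28.1667


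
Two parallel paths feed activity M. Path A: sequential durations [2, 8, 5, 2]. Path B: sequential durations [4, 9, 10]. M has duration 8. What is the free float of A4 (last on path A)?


ES(A4) = sum of predecessors on chain A = 15
EF(A4) = ES + duration = 15 + 2 = 17
Successor of A4 is M. ES(M) = max(sum(A), sum(B)) = max(17, 23) = 23
Free float = ES(successor) - EF(current) = 23 - 17 = 6

6


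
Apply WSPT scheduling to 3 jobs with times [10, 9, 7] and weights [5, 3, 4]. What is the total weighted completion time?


Compute p/w ratios and sort ascending (WSPT): [(7, 4), (10, 5), (9, 3)]
Compute weighted completion times:
  Job (p=7,w=4): C=7, w*C=4*7=28
  Job (p=10,w=5): C=17, w*C=5*17=85
  Job (p=9,w=3): C=26, w*C=3*26=78
Total weighted completion time = 191

191


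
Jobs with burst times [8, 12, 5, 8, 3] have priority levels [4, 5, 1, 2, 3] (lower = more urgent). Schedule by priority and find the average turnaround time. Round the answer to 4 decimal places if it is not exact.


Sort by priority (ascending = highest first):
Order: [(1, 5), (2, 8), (3, 3), (4, 8), (5, 12)]
Completion times:
  Priority 1, burst=5, C=5
  Priority 2, burst=8, C=13
  Priority 3, burst=3, C=16
  Priority 4, burst=8, C=24
  Priority 5, burst=12, C=36
Average turnaround = 94/5 = 18.8

18.8


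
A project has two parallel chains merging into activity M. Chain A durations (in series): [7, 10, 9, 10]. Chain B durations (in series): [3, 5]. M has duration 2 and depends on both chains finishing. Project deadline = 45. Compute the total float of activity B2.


Forward pass: ES(B2) = sum of predecessors on chain B = 3
EF = ES + duration = 3 + 5 = 8
Backward pass: LF(M) = deadline = 45; LS(M) = 45 - 2 = 43
LF(B2) = LS(M) - sum(successors on chain B) = 43 - 0 = 43
LS = LF - duration = 43 - 5 = 38
Total float = LS - ES = 38 - 3 = 35

35


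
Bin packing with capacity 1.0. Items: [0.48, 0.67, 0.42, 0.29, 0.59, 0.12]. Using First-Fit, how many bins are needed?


Place items sequentially using First-Fit:
  Item 0.48 -> new Bin 1
  Item 0.67 -> new Bin 2
  Item 0.42 -> Bin 1 (now 0.9)
  Item 0.29 -> Bin 2 (now 0.96)
  Item 0.59 -> new Bin 3
  Item 0.12 -> Bin 3 (now 0.71)
Total bins used = 3

3


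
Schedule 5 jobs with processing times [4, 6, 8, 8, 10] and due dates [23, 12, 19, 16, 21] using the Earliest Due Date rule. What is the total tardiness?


Sort by due date (EDD order): [(6, 12), (8, 16), (8, 19), (10, 21), (4, 23)]
Compute completion times and tardiness:
  Job 1: p=6, d=12, C=6, tardiness=max(0,6-12)=0
  Job 2: p=8, d=16, C=14, tardiness=max(0,14-16)=0
  Job 3: p=8, d=19, C=22, tardiness=max(0,22-19)=3
  Job 4: p=10, d=21, C=32, tardiness=max(0,32-21)=11
  Job 5: p=4, d=23, C=36, tardiness=max(0,36-23)=13
Total tardiness = 27

27


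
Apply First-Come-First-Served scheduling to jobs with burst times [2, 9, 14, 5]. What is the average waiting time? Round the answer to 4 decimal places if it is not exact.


FCFS order (as given): [2, 9, 14, 5]
Waiting times:
  Job 1: wait = 0
  Job 2: wait = 2
  Job 3: wait = 11
  Job 4: wait = 25
Sum of waiting times = 38
Average waiting time = 38/4 = 9.5

9.5


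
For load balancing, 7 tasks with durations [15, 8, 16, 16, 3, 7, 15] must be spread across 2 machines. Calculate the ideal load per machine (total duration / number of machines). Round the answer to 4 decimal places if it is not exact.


Total processing time = 15 + 8 + 16 + 16 + 3 + 7 + 15 = 80
Number of machines = 2
Ideal balanced load = 80 / 2 = 40.0

40.0


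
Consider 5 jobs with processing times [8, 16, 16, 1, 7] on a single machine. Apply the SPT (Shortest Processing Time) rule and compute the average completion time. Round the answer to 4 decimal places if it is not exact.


Sort jobs by processing time (SPT order): [1, 7, 8, 16, 16]
Compute completion times sequentially:
  Job 1: processing = 1, completes at 1
  Job 2: processing = 7, completes at 8
  Job 3: processing = 8, completes at 16
  Job 4: processing = 16, completes at 32
  Job 5: processing = 16, completes at 48
Sum of completion times = 105
Average completion time = 105/5 = 21.0

21.0


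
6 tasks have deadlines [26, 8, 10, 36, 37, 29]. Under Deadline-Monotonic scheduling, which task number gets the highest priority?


Sort tasks by relative deadline (ascending):
  Task 2: deadline = 8
  Task 3: deadline = 10
  Task 1: deadline = 26
  Task 6: deadline = 29
  Task 4: deadline = 36
  Task 5: deadline = 37
Priority order (highest first): [2, 3, 1, 6, 4, 5]
Highest priority task = 2

2


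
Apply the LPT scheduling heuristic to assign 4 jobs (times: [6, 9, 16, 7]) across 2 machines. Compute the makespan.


Sort jobs in decreasing order (LPT): [16, 9, 7, 6]
Assign each job to the least loaded machine:
  Machine 1: jobs [16, 6], load = 22
  Machine 2: jobs [9, 7], load = 16
Makespan = max load = 22

22


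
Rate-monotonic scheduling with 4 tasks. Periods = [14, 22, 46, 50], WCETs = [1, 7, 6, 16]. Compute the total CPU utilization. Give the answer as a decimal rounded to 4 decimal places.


Compute individual utilizations (exact fractions):
  Task 1: C/T = 1/14 (approx. 0.0714)
  Task 2: C/T = 7/22 (approx. 0.3182)
  Task 3: C/T = 6/46 = 3/23 (approx. 0.1304)
  Task 4: C/T = 16/50 = 8/25 (approx. 0.32)
Total utilization U = 1/14 + 7/22 + 3/23 + 8/25 = 37193/44275
Rounded to 4 decimal places: U = 0.8400
RM (Liu & Layland) bound for 4 tasks = 0.756828; compare with U = 37193/44275 (approx. 0.840045)
bound < U <= 1, so the RM sufficient condition is not met (inconclusive; an exact test such as response-time analysis is needed).

0.8400


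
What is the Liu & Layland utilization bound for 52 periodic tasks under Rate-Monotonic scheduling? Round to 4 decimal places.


Compute 2^(1/52) = 1.0134189907
Subtract 1: 1.0134189907 - 1 = 0.0134189907
Multiply by n: 52 * 0.0134189907 = 0.6977875164
Round to 4 dp: 0.6978

0.6978


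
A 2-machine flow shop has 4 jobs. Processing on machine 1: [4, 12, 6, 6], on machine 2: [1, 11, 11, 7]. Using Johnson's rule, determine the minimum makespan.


Apply Johnson's rule:
  Group 1 (a <= b): [(3, 6, 11), (4, 6, 7)]
  Group 2 (a > b): [(2, 12, 11), (1, 4, 1)]
Optimal job order: [3, 4, 2, 1]
Schedule:
  Job 3: M1 done at 6, M2 done at 17
  Job 4: M1 done at 12, M2 done at 24
  Job 2: M1 done at 24, M2 done at 35
  Job 1: M1 done at 28, M2 done at 36
Makespan = 36

36


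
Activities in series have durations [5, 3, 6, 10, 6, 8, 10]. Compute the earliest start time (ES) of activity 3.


Activity 3 starts after activities 1 through 2 complete.
Predecessor durations: [5, 3]
ES = 5 + 3 = 8

8


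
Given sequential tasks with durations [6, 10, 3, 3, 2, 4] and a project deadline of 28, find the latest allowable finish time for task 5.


LF(activity 5) = deadline - sum of successor durations
Successors: activities 6 through 6 with durations [4]
Sum of successor durations = 4
LF = 28 - 4 = 24

24


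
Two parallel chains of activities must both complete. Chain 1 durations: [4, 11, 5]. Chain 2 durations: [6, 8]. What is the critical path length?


Path A total = 4 + 11 + 5 = 20
Path B total = 6 + 8 = 14
Critical path = longest path = max(20, 14) = 20

20


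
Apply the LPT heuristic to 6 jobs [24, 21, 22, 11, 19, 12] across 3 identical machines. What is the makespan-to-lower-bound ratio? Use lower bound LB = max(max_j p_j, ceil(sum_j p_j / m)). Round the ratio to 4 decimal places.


LPT order: [24, 22, 21, 19, 12, 11]
Machine loads after assignment: [35, 34, 40]
LPT makespan = 40
Lower bound = max(max_job, ceil(total/3)) = max(24, 37) = 37
Ratio = 40 / 37 = 1.0811

1.0811


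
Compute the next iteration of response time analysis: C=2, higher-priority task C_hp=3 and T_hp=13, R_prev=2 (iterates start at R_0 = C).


R_next = C + ceil(R_prev / T_hp) * C_hp
ceil(2 / 13) = ceil(0.1538) = 1
Interference = 1 * 3 = 3
R_next = 2 + 3 = 5

5


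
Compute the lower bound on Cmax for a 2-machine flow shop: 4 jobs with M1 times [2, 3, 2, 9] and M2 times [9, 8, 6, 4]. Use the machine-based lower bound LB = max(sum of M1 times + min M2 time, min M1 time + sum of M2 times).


LB1 = sum(M1 times) + min(M2 times) = 16 + 4 = 20
LB2 = min(M1 times) + sum(M2 times) = 2 + 27 = 29
Lower bound = max(LB1, LB2) = max(20, 29) = 29

29


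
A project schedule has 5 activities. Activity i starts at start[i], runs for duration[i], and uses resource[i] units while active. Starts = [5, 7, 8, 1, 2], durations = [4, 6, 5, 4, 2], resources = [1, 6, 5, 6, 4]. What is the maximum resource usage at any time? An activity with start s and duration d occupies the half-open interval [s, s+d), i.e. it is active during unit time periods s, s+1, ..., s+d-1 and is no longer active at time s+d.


Each activity i is active on [start_i, start_i + duration_i).
Compute total resource usage per time slot:
  t=0: active resources = [], total = 0
  t=1: active resources = [6], total = 6
  t=2: active resources = [6, 4], total = 10
  t=3: active resources = [6, 4], total = 10
  t=4: active resources = [6], total = 6
  t=5: active resources = [1], total = 1
  t=6: active resources = [1], total = 1
  t=7: active resources = [1, 6], total = 7
  t=8: active resources = [1, 6, 5], total = 12
  t=9: active resources = [6, 5], total = 11
  t=10: active resources = [6, 5], total = 11
  t=11: active resources = [6, 5], total = 11
  t=12: active resources = [6, 5], total = 11
Peak resource demand = 12

12


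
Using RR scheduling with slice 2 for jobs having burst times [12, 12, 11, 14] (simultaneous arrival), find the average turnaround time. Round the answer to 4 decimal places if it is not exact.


Time quantum = 2
Execution trace:
  J1 runs 2 units, time = 2
  J2 runs 2 units, time = 4
  J3 runs 2 units, time = 6
  J4 runs 2 units, time = 8
  J1 runs 2 units, time = 10
  J2 runs 2 units, time = 12
  J3 runs 2 units, time = 14
  J4 runs 2 units, time = 16
  J1 runs 2 units, time = 18
  J2 runs 2 units, time = 20
  J3 runs 2 units, time = 22
  J4 runs 2 units, time = 24
  J1 runs 2 units, time = 26
  J2 runs 2 units, time = 28
  J3 runs 2 units, time = 30
  J4 runs 2 units, time = 32
  J1 runs 2 units, time = 34
  J2 runs 2 units, time = 36
  J3 runs 2 units, time = 38
  J4 runs 2 units, time = 40
  J1 runs 2 units, time = 42
  J2 runs 2 units, time = 44
  J3 runs 1 units, time = 45
  J4 runs 2 units, time = 47
  J4 runs 2 units, time = 49
Finish times: [42, 44, 45, 49]
Average turnaround = 180/4 = 45.0

45.0


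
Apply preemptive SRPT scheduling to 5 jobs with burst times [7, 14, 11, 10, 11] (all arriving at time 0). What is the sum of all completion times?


Since all jobs arrive at t=0, SRPT equals SPT ordering.
SPT order: [7, 10, 11, 11, 14]
Completion times:
  Job 1: p=7, C=7
  Job 2: p=10, C=17
  Job 3: p=11, C=28
  Job 4: p=11, C=39
  Job 5: p=14, C=53
Total completion time = 7 + 17 + 28 + 39 + 53 = 144

144


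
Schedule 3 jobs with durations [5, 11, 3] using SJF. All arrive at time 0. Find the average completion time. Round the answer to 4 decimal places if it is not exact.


SJF order (ascending): [3, 5, 11]
Completion times:
  Job 1: burst=3, C=3
  Job 2: burst=5, C=8
  Job 3: burst=11, C=19
Average completion = 30/3 = 10.0

10.0
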